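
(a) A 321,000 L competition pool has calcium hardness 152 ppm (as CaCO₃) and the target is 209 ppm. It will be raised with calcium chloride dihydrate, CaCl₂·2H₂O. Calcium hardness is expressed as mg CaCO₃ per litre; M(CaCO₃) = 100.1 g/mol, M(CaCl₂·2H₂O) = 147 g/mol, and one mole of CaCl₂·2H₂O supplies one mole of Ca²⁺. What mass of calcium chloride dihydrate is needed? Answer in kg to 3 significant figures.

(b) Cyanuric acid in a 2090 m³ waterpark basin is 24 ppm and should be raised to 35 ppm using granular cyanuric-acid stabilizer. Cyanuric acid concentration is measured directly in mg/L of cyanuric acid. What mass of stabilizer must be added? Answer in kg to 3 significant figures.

(a) 26.9 kg; (b) 23.0 kg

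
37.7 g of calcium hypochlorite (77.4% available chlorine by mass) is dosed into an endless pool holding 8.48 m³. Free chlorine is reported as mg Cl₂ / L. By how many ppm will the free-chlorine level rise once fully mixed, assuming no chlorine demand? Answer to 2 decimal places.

Volume: 8.48 m³ = 8,480 L.
Available chlorine delivered: 37.7 g × 0.774 = 29.18 g as Cl₂.
Concentration rise: 29.18 g / 8,480 L = 3.441 mg/L = 3.44 ppm.

3.44 ppm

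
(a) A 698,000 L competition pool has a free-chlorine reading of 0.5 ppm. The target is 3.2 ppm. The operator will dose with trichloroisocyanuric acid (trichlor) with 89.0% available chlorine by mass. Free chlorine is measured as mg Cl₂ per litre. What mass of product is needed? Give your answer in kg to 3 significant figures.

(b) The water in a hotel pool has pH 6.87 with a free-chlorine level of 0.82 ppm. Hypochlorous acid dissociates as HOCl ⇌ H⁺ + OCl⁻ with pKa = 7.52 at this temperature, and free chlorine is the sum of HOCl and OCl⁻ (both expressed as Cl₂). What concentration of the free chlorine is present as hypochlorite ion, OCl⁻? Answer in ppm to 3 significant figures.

(a) Chlorine deficit: 3.2 − 0.5 = 2.7 ppm = 2.7 mg/L as Cl₂.
(a) Cl₂ equivalent needed: 2.7 mg/L × 698,000 L = 1,885,000 mg = 1885 g.
(a) Product at 89.0% available chlorine: 1885 / 0.89 = 2118 g.

(b) [OCl⁻]/[HOCl] = 10^(pH − pKa) = 10^(6.87 − 7.52) = 10^-0.65 = 0.2239.
(b) Fraction as HOCl = 1 / (1 + 0.2239) = 0.8171.
(b) OCl⁻ = (1 − 0.8171) × 0.82 ppm = 0.15 ppm.

(a) 2.12 kg; (b) 0.150 ppm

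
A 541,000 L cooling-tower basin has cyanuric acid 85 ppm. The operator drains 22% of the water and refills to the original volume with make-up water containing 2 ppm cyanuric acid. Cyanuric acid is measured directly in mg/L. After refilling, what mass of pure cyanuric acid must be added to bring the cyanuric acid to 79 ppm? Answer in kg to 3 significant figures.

6.63 kg

After draining 22% and refilling: 85 × 0.78 + 2 × 0.22 = 66.74 ppm.
Deficit to target: 79 − 66.74 = 12.26 mg/L.
Mass: 12.26 mg/L × 541,000 L = 6633 g cyanuric acid.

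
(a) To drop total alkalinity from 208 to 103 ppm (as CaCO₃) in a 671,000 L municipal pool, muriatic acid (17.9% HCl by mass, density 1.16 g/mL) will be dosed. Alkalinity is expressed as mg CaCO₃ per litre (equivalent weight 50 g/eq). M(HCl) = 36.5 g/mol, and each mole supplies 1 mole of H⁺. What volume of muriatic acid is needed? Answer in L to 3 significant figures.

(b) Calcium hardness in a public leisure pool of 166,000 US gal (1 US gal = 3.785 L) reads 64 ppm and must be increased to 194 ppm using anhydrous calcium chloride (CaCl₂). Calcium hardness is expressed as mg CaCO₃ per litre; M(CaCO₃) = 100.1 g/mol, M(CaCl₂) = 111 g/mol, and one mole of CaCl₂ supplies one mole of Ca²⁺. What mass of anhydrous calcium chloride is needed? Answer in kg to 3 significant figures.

(a) 248 L; (b) 90.6 kg

(a) Alkalinity to neutralize: (208 − 103) = 105 mg/L as CaCO₃ × 671,000 L = 70,460 g as CaCO₃.
(a) Equivalents of H⁺ required: 70,460 ÷ 50 g/eq = 1409 eq = 1409 mol HCl.
(a) Mass of HCl: 1409 × 36.5 = 51,430 g.
(a) Mass of 17.9% solution: 51,430 / 0.179 = 287,300 g.
(a) Volume: 287,300 g ÷ 1.16 g/mL = 247,700 mL.

(b) Volume: 166,000 US gal × 3.785 L/gal = 628,310 L.
(b) Hardness to add: (194 − 64) = 130 mg/L as CaCO₃ × 628,310 L = 81,680 g as CaCO₃.
(b) Moles of Ca²⁺ (1 mol Ca²⁺ ≡ 1 mol CaCO₃): 81,680 / 100.1 g/mol = 816 mol.
(b) Mass of CaCl₂: 816 × 111 = 90,570 g.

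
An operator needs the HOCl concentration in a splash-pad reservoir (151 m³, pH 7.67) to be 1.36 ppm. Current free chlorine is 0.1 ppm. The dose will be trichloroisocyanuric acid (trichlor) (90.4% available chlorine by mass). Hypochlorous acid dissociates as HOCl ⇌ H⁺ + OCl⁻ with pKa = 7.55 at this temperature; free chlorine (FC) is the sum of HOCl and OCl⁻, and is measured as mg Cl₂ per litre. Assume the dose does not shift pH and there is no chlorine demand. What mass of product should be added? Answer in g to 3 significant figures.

510 g

Volume: 151 m³ = 151,000 L.
[OCl⁻]/[HOCl] = 10^(pH − pKa) = 10^(7.67 − 7.55) = 1.318; fraction as HOCl = 1/(1 + 1.318) = 0.4314.
Free chlorine required for 1.36 ppm HOCl: 1.36 / 0.4314 = 3.153 ppm.
FC to add: 3.153 − 0.1 = 3.053 mg/L as Cl₂.
Cl₂ equivalent: 3.053 mg/L × 151,000 L = 461 g.
Product at 90.4% available Cl: 461 / 0.904 = 509.9 g.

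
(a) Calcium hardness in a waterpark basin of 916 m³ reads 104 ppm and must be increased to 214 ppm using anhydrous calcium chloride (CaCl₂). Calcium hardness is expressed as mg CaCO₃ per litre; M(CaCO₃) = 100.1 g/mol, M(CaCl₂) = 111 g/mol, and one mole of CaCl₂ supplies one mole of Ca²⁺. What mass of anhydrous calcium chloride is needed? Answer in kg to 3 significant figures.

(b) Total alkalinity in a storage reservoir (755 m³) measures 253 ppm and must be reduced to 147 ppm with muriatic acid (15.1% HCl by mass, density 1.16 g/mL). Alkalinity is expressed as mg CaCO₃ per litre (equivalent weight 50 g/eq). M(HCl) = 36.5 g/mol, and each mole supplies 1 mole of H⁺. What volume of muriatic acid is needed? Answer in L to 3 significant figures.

(a) 112 kg; (b) 334 L

(a) Volume: 916 m³ = 916,000 L.
(a) Hardness to add: (214 − 104) = 110 mg/L as CaCO₃ × 916,000 L = 100,800 g as CaCO₃.
(a) Moles of Ca²⁺ (1 mol Ca²⁺ ≡ 1 mol CaCO₃): 100,800 / 100.1 g/mol = 1007 mol.
(a) Mass of CaCl₂: 1007 × 111 = 111,700 g.

(b) Volume: 755 m³ = 755,000 L.
(b) Alkalinity to neutralize: (253 − 147) = 106 mg/L as CaCO₃ × 755,000 L = 80,030 g as CaCO₃.
(b) Equivalents of H⁺ required: 80,030 ÷ 50 g/eq = 1601 eq = 1601 mol HCl.
(b) Mass of HCl: 1601 × 36.5 = 58,420 g.
(b) Mass of 15.1% solution: 58,420 / 0.151 = 386,900 g.
(b) Volume: 386,900 g ÷ 1.16 g/mL = 333,500 mL.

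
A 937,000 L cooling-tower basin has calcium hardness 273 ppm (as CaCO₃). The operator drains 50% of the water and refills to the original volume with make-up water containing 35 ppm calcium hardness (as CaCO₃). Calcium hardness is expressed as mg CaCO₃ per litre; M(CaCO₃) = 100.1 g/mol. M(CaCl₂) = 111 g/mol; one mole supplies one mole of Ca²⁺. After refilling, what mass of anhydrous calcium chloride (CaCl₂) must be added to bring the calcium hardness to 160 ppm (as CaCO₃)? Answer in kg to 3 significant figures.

After draining 50% and refilling: 273 × 0.50 + 35 × 0.50 = 154 ppm.
Deficit to target: 160 − 154 = 6 mg/L.
As CaCO₃: 6 mg/L × 937,000 L = 5622 g; ÷ 100.1 = 56.16 mol Ca²⁺.
Mass: 56.16 × 111 = 6234 g.

6.23 kg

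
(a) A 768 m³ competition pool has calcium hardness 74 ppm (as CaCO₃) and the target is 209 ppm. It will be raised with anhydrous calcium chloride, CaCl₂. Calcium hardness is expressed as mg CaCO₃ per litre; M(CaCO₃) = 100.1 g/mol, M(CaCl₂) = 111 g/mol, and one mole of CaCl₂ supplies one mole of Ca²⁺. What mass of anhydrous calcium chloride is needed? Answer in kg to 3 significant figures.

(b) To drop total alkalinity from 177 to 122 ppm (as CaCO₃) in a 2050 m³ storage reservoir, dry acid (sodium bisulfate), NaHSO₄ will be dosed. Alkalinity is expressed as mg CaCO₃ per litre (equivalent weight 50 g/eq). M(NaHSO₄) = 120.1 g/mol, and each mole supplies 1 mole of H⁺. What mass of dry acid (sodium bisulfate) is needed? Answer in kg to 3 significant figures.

(a) Volume: 768 m³ = 768,000 L.
(a) Hardness to add: (209 − 74) = 135 mg/L as CaCO₃ × 768,000 L = 103,700 g as CaCO₃.
(a) Moles of Ca²⁺ (1 mol Ca²⁺ ≡ 1 mol CaCO₃): 103,700 / 100.1 g/mol = 1036 mol.
(a) Mass of CaCl₂: 1036 × 111 = 115,000 g.

(b) Volume: 2050 m³ = 2,050,000 L.
(b) Alkalinity to neutralize: (177 − 122) = 55 mg/L as CaCO₃ × 2,050,000 L = 112,800 g as CaCO₃.
(b) Equivalents of H⁺ required: 112,800 ÷ 50 g/eq = 2255 eq = 2255 mol NaHSO₄.
(b) Mass of NaHSO₄: 2255 × 120.1 = 270,800 g.

(a) 115 kg; (b) 271 kg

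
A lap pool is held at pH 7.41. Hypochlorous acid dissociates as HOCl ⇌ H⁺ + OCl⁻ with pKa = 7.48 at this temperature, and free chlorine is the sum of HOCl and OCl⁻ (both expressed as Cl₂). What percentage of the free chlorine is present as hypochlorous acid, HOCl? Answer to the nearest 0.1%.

54.0%

[OCl⁻]/[HOCl] = 10^(pH − pKa) = 10^(7.41 − 7.48) = 10^-0.07 = 0.8511.
Fraction as HOCl = 1 / (1 + 0.8511) = 0.5402.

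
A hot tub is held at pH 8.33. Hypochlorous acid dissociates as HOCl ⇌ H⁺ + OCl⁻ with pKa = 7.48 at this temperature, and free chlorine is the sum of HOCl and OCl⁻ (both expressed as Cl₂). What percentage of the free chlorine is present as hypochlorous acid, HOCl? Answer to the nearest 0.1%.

12.4%

[OCl⁻]/[HOCl] = 10^(pH − pKa) = 10^(8.33 − 7.48) = 10^0.85 = 7.079.
Fraction as HOCl = 1 / (1 + 7.079) = 0.1238.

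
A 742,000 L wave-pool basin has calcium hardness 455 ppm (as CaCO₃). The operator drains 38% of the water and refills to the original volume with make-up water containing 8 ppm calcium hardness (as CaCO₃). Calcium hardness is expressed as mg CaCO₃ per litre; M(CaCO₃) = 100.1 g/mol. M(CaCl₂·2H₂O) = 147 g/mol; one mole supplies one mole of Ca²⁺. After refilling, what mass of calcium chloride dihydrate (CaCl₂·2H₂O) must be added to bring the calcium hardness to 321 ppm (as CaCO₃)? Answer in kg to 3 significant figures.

39.1 kg

After draining 38% and refilling: 455 × 0.62 + 8 × 0.38 = 285.14 ppm.
Deficit to target: 321 − 285.14 = 35.86 mg/L.
As CaCO₃: 35.86 mg/L × 742,000 L = 26,610 g; ÷ 100.1 = 265.8 mol Ca²⁺.
Mass: 265.8 × 147 = 39,070 g.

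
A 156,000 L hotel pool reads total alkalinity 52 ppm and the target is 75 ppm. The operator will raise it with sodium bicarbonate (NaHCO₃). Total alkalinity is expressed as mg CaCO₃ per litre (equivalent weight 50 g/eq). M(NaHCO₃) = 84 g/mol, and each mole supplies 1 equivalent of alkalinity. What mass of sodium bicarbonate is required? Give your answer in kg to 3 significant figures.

Alkalinity to add: (75 − 52) = 23 mg/L as CaCO₃ × 156,000 L = 3588 g as CaCO₃.
Equivalents: 3588 g ÷ 50 g/eq = 71.76 eq.
NaHCO₃ supplies 1 eq per mole → 71.76 mol.
Mass: 71.76 mol × 84 g/mol = 6028 g.

6.03 kg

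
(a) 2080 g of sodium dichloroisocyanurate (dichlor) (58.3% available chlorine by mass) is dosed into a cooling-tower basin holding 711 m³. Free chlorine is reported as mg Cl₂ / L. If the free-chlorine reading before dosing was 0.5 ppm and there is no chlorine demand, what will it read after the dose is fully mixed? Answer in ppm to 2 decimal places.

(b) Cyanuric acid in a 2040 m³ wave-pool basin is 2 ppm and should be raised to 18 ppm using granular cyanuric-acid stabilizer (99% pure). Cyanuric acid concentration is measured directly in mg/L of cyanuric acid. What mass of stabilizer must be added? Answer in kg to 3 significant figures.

(a) 2.21 ppm; (b) 33.0 kg

(a) Volume: 711 m³ = 711,000 L.
(a) Available chlorine delivered: 2080 g × 0.583 = 1213 g as Cl₂.
(a) Concentration rise: 1213 g / 711,000 L = 1.706 mg/L = 1.71 ppm.
(a) Final FC: 0.5 + 1.71 = 2.21 ppm.

(b) Volume: 2040 m³ = 2,040,000 L.
(b) CYA to add: (18 − 2) = 16 mg/L × 2,040,000 L = 32,640 g cyanuric acid.
(b) At 99% purity: 32,640 / 0.99 = 32,970 g product.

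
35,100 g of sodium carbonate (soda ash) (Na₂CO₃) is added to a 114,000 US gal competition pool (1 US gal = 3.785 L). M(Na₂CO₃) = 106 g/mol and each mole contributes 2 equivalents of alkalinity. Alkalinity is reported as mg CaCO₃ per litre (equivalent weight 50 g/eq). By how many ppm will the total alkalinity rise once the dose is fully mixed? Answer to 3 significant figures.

76.7 ppm

Volume: 114,000 US gal × 3.785 L/gal = 431,490 L.
Moles of Na₂CO₃: 35,100 g ÷ 106 g/mol = 331.1 mol → 662.3 eq of alkalinity.
As CaCO₃: 662.3 eq × 50 g/eq = 33,110 g.
Rise: 33,110 g / 431,490 L × 1000 = 76.74 mg/L.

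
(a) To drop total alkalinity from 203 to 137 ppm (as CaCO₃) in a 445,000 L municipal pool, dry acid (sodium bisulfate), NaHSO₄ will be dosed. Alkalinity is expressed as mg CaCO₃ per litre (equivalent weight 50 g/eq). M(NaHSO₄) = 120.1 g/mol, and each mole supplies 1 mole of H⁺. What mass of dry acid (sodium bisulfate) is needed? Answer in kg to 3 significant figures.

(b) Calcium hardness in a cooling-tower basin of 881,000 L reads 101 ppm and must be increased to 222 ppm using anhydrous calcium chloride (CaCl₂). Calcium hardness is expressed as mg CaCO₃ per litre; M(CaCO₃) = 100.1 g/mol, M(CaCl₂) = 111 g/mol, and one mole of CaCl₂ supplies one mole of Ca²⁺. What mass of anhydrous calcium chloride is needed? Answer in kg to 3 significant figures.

(a) Alkalinity to neutralize: (203 − 137) = 66 mg/L as CaCO₃ × 445,000 L = 29,370 g as CaCO₃.
(a) Equivalents of H⁺ required: 29,370 ÷ 50 g/eq = 587.4 eq = 587.4 mol NaHSO₄.
(a) Mass of NaHSO₄: 587.4 × 120.1 = 70,550 g.

(b) Hardness to add: (222 − 101) = 121 mg/L as CaCO₃ × 881,000 L = 106,600 g as CaCO₃.
(b) Moles of Ca²⁺ (1 mol Ca²⁺ ≡ 1 mol CaCO₃): 106,600 / 100.1 g/mol = 1065 mol.
(b) Mass of CaCl₂: 1065 × 111 = 118,200 g.

(a) 70.5 kg; (b) 118 kg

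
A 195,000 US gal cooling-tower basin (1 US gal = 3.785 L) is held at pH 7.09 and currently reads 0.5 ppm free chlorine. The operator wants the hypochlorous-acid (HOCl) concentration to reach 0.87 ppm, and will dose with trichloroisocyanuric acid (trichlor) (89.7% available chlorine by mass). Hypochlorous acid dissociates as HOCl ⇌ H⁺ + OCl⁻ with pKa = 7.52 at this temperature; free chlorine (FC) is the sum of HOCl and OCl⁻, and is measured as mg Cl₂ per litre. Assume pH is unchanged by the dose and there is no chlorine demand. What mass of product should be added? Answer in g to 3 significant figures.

Volume: 195,000 US gal × 3.785 L/gal = 738,075 L.
[OCl⁻]/[HOCl] = 10^(pH − pKa) = 10^(7.09 − 7.52) = 0.3715; fraction as HOCl = 1/(1 + 0.3715) = 0.7291.
Free chlorine required for 0.87 ppm HOCl: 0.87 / 0.7291 = 1.193 ppm.
FC to add: 1.193 − 0.5 = 0.6932 mg/L as Cl₂.
Cl₂ equivalent: 0.6932 mg/L × 738,075 L = 511.7 g.
Product at 89.7% available Cl: 511.7 / 0.897 = 570.4 g.

570 g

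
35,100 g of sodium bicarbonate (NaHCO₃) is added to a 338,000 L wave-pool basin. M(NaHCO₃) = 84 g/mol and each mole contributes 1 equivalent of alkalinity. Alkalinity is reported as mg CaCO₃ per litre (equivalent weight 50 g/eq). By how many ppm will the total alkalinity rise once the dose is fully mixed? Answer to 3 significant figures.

Moles of NaHCO₃: 35,100 g ÷ 84 g/mol = 417.9 mol → 417.9 eq of alkalinity.
As CaCO₃: 417.9 eq × 50 g/eq = 20,890 g.
Rise: 20,890 g / 338,000 L × 1000 = 61.81 mg/L.

61.8 ppm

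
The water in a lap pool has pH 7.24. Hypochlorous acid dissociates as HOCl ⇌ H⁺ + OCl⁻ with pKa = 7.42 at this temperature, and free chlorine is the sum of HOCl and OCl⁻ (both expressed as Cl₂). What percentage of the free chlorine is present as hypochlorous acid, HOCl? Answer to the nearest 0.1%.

[OCl⁻]/[HOCl] = 10^(pH − pKa) = 10^(7.24 − 7.42) = 10^-0.18 = 0.6607.
Fraction as HOCl = 1 / (1 + 0.6607) = 0.6022.

60.2%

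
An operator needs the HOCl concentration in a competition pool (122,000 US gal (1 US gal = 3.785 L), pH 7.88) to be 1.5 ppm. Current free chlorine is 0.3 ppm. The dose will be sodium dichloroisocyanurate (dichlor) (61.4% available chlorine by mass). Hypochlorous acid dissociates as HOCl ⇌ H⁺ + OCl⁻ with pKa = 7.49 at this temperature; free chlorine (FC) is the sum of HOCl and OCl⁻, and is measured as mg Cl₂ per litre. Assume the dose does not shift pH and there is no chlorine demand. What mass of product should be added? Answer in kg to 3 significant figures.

3.67 kg

Volume: 122,000 US gal × 3.785 L/gal = 461,770 L.
[OCl⁻]/[HOCl] = 10^(pH − pKa) = 10^(7.88 − 7.49) = 2.455; fraction as HOCl = 1/(1 + 2.455) = 0.2895.
Free chlorine required for 1.5 ppm HOCl: 1.5 / 0.2895 = 5.182 ppm.
FC to add: 5.182 − 0.3 = 4.882 mg/L as Cl₂.
Cl₂ equivalent: 4.882 mg/L × 461,770 L = 2254 g.
Product at 61.4% available Cl: 2254 / 0.614 = 3672 g.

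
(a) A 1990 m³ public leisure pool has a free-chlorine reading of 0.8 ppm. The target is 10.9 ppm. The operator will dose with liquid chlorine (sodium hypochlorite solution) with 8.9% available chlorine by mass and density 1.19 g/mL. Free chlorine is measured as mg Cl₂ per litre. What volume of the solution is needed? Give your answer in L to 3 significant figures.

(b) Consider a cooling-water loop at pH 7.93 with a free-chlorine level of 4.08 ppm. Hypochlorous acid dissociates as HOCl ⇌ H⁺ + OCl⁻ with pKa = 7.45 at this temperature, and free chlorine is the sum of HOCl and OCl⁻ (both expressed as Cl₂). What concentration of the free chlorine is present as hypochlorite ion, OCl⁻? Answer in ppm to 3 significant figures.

(a) Volume: 1990 m³ = 1,990,000 L.
(a) Chlorine deficit: 10.9 − 0.8 = 10.1 ppm = 10.1 mg/L as Cl₂.
(a) Cl₂ equivalent needed: 10.1 mg/L × 1,990,000 L = 20,100,000 mg = 20,100 g.
(a) Product at 8.9% available chlorine: 20,100 / 0.089 = 225,800 g.
(a) Volume at density 1.19 g/mL: 225,800 g ÷ 1.19 g/mL = 189,800 mL.

(b) [OCl⁻]/[HOCl] = 10^(pH − pKa) = 10^(7.93 − 7.45) = 10^0.48 = 3.02.
(b) Fraction as HOCl = 1 / (1 + 3.02) = 0.2488.
(b) OCl⁻ = (1 − 0.2488) × 4.08 ppm = 3.065 ppm.

(a) 190 L; (b) 3.07 ppm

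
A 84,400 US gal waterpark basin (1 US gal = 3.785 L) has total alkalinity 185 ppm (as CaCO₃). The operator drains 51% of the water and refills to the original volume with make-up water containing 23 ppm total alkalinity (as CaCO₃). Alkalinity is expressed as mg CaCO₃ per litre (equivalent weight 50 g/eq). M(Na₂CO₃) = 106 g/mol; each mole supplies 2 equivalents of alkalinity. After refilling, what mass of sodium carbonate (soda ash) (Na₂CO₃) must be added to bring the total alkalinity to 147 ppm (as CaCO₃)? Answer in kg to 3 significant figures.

Volume: 84,400 US gal × 3.785 L/gal = 319,454 L.
After draining 51% and refilling: 185 × 0.49 + 23 × 0.51 = 102.38 ppm.
Deficit to target: 147 − 102.38 = 44.62 mg/L.
As CaCO₃: 44.62 mg/L × 319,454 L = 14,250 g; ÷ 50 g/eq ÷ 2 = 142.5 mol Na₂CO₃.
Mass: 142.5 × 106 = 15,110 g.

15.1 kg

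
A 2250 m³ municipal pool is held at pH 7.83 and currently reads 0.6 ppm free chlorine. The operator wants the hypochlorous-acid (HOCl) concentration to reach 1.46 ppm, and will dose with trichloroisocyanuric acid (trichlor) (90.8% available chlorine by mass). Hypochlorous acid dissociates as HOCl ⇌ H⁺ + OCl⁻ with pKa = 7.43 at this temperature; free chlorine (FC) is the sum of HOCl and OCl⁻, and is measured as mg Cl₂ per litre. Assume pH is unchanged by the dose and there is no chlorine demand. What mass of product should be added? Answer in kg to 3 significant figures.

11.2 kg

Volume: 2250 m³ = 2,250,000 L.
[OCl⁻]/[HOCl] = 10^(pH − pKa) = 10^(7.83 − 7.43) = 2.512; fraction as HOCl = 1/(1 + 2.512) = 0.2847.
Free chlorine required for 1.46 ppm HOCl: 1.46 / 0.2847 = 5.127 ppm.
FC to add: 5.127 − 0.6 = 4.527 mg/L as Cl₂.
Cl₂ equivalent: 4.527 mg/L × 2,250,000 L = 10,190 g.
Product at 90.8% available Cl: 10,190 / 0.908 = 11,220 g.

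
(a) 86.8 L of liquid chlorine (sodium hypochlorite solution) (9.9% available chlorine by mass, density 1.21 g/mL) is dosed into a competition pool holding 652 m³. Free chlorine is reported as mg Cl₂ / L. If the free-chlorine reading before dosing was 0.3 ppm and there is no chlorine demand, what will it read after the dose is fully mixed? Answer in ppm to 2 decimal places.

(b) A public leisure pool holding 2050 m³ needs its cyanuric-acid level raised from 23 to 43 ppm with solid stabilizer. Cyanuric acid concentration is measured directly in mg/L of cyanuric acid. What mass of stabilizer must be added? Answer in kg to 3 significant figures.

(a) 16.25 ppm; (b) 41.0 kg

(a) Volume: 652 m³ = 652,000 L.
(a) Mass of solution: 86.8 L × 1000 mL/L × 1.21 g/mL = 105,000 g.
(a) Available chlorine delivered: 105,000 g × 0.099 = 10,400 g as Cl₂.
(a) Concentration rise: 10,400 g / 652,000 L = 15.95 mg/L = 15.95 ppm.
(a) Final FC: 0.3 + 15.95 = 16.25 ppm.

(b) Volume: 2050 m³ = 2,050,000 L.
(b) CYA to add: (43 − 23) = 20 mg/L × 2,050,000 L = 41,000 g cyanuric acid.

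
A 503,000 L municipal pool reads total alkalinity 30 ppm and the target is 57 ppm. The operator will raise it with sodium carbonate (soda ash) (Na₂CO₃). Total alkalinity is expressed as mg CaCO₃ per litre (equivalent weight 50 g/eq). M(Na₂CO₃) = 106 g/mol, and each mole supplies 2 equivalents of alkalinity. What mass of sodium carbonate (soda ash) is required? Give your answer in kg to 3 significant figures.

Alkalinity to add: (57 − 30) = 27 mg/L as CaCO₃ × 503,000 L = 13,580 g as CaCO₃.
Equivalents: 13,580 g ÷ 50 g/eq = 271.6 eq.
Each mole of Na₂CO₃ supplies 2 eq, so 271.6 / 2 = 135.8 mol.
Mass: 135.8 mol × 106 g/mol = 14,400 g.

14.4 kg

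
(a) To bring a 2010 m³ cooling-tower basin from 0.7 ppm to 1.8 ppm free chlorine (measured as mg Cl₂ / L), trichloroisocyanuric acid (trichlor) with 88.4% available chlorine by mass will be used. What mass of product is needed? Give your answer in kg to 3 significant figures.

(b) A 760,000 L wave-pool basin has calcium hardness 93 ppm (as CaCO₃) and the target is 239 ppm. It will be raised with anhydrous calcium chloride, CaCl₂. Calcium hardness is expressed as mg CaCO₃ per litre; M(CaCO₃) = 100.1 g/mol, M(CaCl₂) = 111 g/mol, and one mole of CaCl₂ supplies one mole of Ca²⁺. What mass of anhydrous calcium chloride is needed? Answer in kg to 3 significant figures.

(a) 2.50 kg; (b) 123 kg

(a) Volume: 2010 m³ = 2,010,000 L.
(a) Chlorine deficit: 1.8 − 0.7 = 1.1 ppm = 1.1 mg/L as Cl₂.
(a) Cl₂ equivalent needed: 1.1 mg/L × 2,010,000 L = 2,211,000 mg = 2211 g.
(a) Product at 88.4% available chlorine: 2211 / 0.884 = 2501 g.

(b) Hardness to add: (239 − 93) = 146 mg/L as CaCO₃ × 760,000 L = 111,000 g as CaCO₃.
(b) Moles of Ca²⁺ (1 mol Ca²⁺ ≡ 1 mol CaCO₃): 111,000 / 100.1 g/mol = 1108 mol.
(b) Mass of CaCl₂: 1108 × 111 = 123,000 g.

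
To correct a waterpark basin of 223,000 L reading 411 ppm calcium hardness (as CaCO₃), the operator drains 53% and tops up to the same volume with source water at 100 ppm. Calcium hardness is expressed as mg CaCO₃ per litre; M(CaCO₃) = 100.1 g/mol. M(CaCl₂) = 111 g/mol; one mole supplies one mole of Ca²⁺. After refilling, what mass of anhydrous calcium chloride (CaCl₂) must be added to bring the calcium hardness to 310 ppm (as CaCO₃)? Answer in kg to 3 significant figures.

After draining 53% and refilling: 411 × 0.47 + 100 × 0.53 = 246.17 ppm.
Deficit to target: 310 − 246.17 = 63.83 mg/L.
As CaCO₃: 63.83 mg/L × 223,000 L = 14,230 g; ÷ 100.1 = 142.2 mol Ca²⁺.
Mass: 142.2 × 111 = 15,780 g.

15.8 kg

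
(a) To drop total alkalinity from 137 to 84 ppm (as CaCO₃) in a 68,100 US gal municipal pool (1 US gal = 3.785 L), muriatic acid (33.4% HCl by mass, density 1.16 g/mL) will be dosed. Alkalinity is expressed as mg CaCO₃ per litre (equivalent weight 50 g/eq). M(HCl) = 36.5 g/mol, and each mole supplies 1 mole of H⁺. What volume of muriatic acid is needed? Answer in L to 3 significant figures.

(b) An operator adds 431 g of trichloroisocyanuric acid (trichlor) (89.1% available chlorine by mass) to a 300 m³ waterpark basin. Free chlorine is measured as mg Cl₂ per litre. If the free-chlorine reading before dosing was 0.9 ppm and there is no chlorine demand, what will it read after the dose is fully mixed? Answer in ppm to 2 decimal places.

(a) Volume: 68,100 US gal × 3.785 L/gal = 257,758 L.
(a) Alkalinity to neutralize: (137 − 84) = 53 mg/L as CaCO₃ × 257,758 L = 13,660 g as CaCO₃.
(a) Equivalents of H⁺ required: 13,660 ÷ 50 g/eq = 273.2 eq = 273.2 mol HCl.
(a) Mass of HCl: 273.2 × 36.5 = 9973 g.
(a) Mass of 33.4% solution: 9973 / 0.334 = 29,860 g.
(a) Volume: 29,860 g ÷ 1.16 g/mL = 25,740 mL.

(b) Volume: 300 m³ = 300,000 L.
(b) Available chlorine delivered: 431 g × 0.891 = 384 g as Cl₂.
(b) Concentration rise: 384 g / 300,000 L = 1.28 mg/L = 1.28 ppm.
(b) Final FC: 0.9 + 1.28 = 2.18 ppm.

(a) 25.7 L; (b) 2.18 ppm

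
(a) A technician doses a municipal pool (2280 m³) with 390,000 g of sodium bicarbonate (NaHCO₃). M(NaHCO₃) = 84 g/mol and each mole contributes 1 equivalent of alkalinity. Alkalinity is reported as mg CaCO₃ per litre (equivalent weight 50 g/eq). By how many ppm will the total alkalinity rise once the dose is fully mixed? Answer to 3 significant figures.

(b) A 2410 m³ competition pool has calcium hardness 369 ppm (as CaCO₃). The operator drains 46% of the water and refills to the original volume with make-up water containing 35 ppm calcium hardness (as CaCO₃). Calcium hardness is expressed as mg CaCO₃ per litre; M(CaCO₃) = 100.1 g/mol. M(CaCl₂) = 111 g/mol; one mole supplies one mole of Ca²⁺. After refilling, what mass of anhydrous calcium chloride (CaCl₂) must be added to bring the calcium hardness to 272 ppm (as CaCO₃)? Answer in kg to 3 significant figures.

(a) 102 ppm; (b) 151 kg

(a) Volume: 2280 m³ = 2,280,000 L.
(a) Moles of NaHCO₃: 390,000 g ÷ 84 g/mol = 4643 mol → 4643 eq of alkalinity.
(a) As CaCO₃: 4643 eq × 50 g/eq = 232,100 g.
(a) Rise: 232,100 g / 2,280,000 L × 1000 = 101.8 mg/L.

(b) Volume: 2410 m³ = 2,410,000 L.
(b) After draining 46% and refilling: 369 × 0.54 + 35 × 0.46 = 215.36 ppm.
(b) Deficit to target: 272 − 215.36 = 56.64 mg/L.
(b) As CaCO₃: 56.64 mg/L × 2,410,000 L = 136,500 g; ÷ 100.1 = 1364 mol Ca²⁺.
(b) Mass: 1364 × 111 = 151,400 g.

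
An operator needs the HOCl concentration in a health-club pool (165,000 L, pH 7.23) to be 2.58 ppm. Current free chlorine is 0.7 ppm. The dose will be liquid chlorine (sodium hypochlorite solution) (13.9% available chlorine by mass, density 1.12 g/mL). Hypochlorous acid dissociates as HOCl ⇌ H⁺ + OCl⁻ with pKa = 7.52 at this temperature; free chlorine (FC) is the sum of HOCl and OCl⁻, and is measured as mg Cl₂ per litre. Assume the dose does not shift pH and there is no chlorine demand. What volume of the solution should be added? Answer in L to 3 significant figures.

3.39 L

[OCl⁻]/[HOCl] = 10^(pH − pKa) = 10^(7.23 − 7.52) = 0.5129; fraction as HOCl = 1/(1 + 0.5129) = 0.661.
Free chlorine required for 2.58 ppm HOCl: 2.58 / 0.661 = 3.903 ppm.
FC to add: 3.903 − 0.7 = 3.203 mg/L as Cl₂.
Cl₂ equivalent: 3.203 mg/L × 165,000 L = 528.5 g.
Product at 13.9% available Cl: 528.5 / 0.139 = 3802 g.
Volume: 3802 g ÷ 1.12 g/mL = 3395 mL.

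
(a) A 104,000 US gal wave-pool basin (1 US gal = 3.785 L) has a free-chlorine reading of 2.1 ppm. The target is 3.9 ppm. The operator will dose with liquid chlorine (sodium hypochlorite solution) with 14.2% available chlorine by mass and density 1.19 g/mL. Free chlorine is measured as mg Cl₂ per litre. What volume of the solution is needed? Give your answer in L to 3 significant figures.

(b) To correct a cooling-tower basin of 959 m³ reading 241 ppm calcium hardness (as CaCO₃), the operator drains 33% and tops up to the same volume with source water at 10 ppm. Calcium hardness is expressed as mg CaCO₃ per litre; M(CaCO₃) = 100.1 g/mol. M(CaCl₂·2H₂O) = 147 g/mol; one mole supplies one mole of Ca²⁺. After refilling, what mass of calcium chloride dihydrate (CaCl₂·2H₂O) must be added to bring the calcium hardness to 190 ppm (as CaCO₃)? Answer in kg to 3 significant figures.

(a) Volume: 104,000 US gal × 3.785 L/gal = 393,640 L.
(a) Chlorine deficit: 3.9 − 2.1 = 1.8 ppm = 1.8 mg/L as Cl₂.
(a) Cl₂ equivalent needed: 1.8 mg/L × 393,640 L = 708,600 mg = 708.6 g.
(a) Product at 14.2% available chlorine: 708.6 / 0.142 = 4990 g.
(a) Volume at density 1.19 g/mL: 4990 g ÷ 1.19 g/mL = 4193 mL.

(b) Volume: 959 m³ = 959,000 L.
(b) After draining 33% and refilling: 241 × 0.67 + 10 × 0.33 = 164.77 ppm.
(b) Deficit to target: 190 − 164.77 = 25.23 mg/L.
(b) As CaCO₃: 25.23 mg/L × 959,000 L = 24,200 g; ÷ 100.1 = 241.7 mol Ca²⁺.
(b) Mass: 241.7 × 147 = 35,530 g.

(a) 4.19 L; (b) 35.5 kg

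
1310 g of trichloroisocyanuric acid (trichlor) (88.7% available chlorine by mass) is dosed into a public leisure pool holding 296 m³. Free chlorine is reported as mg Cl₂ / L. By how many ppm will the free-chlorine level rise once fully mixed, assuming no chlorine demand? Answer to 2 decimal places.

3.93 ppm

Volume: 296 m³ = 296,000 L.
Available chlorine delivered: 1310 g × 0.887 = 1162 g as Cl₂.
Concentration rise: 1162 g / 296,000 L = 3.926 mg/L = 3.93 ppm.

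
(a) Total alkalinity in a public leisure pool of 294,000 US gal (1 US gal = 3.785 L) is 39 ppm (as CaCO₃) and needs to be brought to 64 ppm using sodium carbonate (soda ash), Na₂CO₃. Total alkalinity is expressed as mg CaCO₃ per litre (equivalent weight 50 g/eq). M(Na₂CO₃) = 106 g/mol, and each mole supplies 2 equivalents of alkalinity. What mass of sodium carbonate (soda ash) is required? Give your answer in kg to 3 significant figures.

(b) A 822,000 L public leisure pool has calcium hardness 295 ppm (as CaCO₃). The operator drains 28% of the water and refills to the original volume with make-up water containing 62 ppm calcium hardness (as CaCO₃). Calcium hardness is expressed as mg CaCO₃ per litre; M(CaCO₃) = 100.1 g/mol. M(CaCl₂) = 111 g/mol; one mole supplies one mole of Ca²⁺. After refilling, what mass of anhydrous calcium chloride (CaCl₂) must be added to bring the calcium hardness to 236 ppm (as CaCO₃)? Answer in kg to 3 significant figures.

(a) 29.5 kg; (b) 5.69 kg

(a) Volume: 294,000 US gal × 3.785 L/gal = 1,112,790 L.
(a) Alkalinity to add: (64 − 39) = 25 mg/L as CaCO₃ × 1,112,790 L = 27,820 g as CaCO₃.
(a) Equivalents: 27,820 g ÷ 50 g/eq = 556.4 eq.
(a) Each mole of Na₂CO₃ supplies 2 eq, so 556.4 / 2 = 278.2 mol.
(a) Mass: 278.2 mol × 106 g/mol = 29,490 g.

(b) After draining 28% and refilling: 295 × 0.72 + 62 × 0.28 = 229.76 ppm.
(b) Deficit to target: 236 − 229.76 = 6.24 mg/L.
(b) As CaCO₃: 6.24 mg/L × 822,000 L = 5129 g; ÷ 100.1 = 51.24 mol Ca²⁺.
(b) Mass: 51.24 × 111 = 5688 g.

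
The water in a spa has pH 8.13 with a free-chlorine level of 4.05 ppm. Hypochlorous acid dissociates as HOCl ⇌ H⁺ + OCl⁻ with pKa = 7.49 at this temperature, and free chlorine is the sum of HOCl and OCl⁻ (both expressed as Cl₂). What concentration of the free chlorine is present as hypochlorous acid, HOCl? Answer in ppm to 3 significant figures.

[OCl⁻]/[HOCl] = 10^(pH − pKa) = 10^(8.13 − 7.49) = 10^0.64 = 4.365.
Fraction as HOCl = 1 / (1 + 4.365) = 0.1864.
HOCl = 0.1864 × 4.05 ppm = 0.7549 ppm.

0.755 ppm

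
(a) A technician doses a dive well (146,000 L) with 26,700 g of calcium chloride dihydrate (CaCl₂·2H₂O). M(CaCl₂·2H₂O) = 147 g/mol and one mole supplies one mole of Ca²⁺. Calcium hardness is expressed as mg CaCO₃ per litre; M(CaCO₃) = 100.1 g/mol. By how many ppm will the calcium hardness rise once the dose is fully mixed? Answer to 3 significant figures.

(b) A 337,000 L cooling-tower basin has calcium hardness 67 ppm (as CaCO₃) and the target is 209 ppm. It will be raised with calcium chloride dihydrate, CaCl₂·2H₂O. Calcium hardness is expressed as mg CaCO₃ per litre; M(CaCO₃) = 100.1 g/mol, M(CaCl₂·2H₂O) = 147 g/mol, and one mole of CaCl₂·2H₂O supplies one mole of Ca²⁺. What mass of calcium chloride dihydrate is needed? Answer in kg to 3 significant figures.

(a) 125 ppm; (b) 70.3 kg

(a) Moles of Ca²⁺: 26,700 g ÷ 147 g/mol = 181.6 mol.
(a) As CaCO₃: 181.6 mol × 100.1 g/mol = 18,180 g.
(a) Rise: 18,180 g / 146,000 L × 1000 = 124.5 mg/L.

(b) Hardness to add: (209 − 67) = 142 mg/L as CaCO₃ × 337,000 L = 47,850 g as CaCO₃.
(b) Moles of Ca²⁺ (1 mol Ca²⁺ ≡ 1 mol CaCO₃): 47,850 / 100.1 g/mol = 478.1 mol.
(b) Mass of CaCl₂·2H₂O: 478.1 × 147 = 70,280 g.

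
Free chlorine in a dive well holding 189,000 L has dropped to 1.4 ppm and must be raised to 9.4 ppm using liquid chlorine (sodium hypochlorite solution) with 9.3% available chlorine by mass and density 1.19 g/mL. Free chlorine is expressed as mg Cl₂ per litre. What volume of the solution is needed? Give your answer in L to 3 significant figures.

Chlorine deficit: 9.4 − 1.4 = 8 ppm = 8 mg/L as Cl₂.
Cl₂ equivalent needed: 8 mg/L × 189,000 L = 1,512,000 mg = 1512 g.
Product at 9.3% available chlorine: 1512 / 0.093 = 16,260 g.
Volume at density 1.19 g/mL: 16,260 g ÷ 1.19 g/mL = 13,660 mL.

13.7 L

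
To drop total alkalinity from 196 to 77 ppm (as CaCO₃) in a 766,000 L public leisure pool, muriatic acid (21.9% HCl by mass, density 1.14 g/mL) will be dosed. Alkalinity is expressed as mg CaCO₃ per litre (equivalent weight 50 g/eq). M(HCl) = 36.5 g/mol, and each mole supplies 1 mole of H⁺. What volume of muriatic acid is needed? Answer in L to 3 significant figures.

267 L

Alkalinity to neutralize: (196 − 77) = 119 mg/L as CaCO₃ × 766,000 L = 91,150 g as CaCO₃.
Equivalents of H⁺ required: 91,150 ÷ 50 g/eq = 1823 eq = 1823 mol HCl.
Mass of HCl: 1823 × 36.5 = 66,540 g.
Mass of 21.9% solution: 66,540 / 0.219 = 303,800 g.
Volume: 303,800 g ÷ 1.14 g/mL = 266,500 mL.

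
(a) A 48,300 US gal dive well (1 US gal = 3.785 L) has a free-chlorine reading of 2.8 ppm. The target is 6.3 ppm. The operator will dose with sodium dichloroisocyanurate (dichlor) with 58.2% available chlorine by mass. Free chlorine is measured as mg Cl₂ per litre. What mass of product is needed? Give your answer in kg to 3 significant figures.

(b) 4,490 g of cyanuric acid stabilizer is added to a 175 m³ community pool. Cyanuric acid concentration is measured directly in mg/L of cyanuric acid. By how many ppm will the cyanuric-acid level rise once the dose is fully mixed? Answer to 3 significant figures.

(a) 1.10 kg; (b) 25.7 ppm

(a) Volume: 48,300 US gal × 3.785 L/gal = 182,816 L.
(a) Chlorine deficit: 6.3 − 2.8 = 3.5 ppm = 3.5 mg/L as Cl₂.
(a) Cl₂ equivalent needed: 3.5 mg/L × 182,816 L = 639,900 mg = 639.9 g.
(a) Product at 58.2% available chlorine: 639.9 / 0.582 = 1099 g.

(b) Volume: 175 m³ = 175,000 L.
(b) Rise: 4,490 g / 175,000 L × 1000 = 25.66 mg/L.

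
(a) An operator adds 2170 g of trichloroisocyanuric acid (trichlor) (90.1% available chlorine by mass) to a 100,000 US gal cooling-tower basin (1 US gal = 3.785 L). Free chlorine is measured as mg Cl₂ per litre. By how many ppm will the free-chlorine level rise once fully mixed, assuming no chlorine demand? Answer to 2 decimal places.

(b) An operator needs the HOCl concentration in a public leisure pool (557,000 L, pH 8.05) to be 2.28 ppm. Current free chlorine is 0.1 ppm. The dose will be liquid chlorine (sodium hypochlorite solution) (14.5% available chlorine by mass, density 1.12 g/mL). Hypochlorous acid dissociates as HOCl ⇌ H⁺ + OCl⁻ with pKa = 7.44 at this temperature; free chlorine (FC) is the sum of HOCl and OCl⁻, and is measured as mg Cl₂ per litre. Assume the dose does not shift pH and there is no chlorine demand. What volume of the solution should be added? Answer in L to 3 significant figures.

(a) 5.17 ppm; (b) 39.3 L

(a) Volume: 100,000 US gal × 3.785 L/gal = 378,500 L.
(a) Available chlorine delivered: 2170 g × 0.901 = 1955 g as Cl₂.
(a) Concentration rise: 1955 g / 378,500 L = 5.166 mg/L = 5.17 ppm.

(b) [OCl⁻]/[HOCl] = 10^(pH − pKa) = 10^(8.05 − 7.44) = 4.074; fraction as HOCl = 1/(1 + 4.074) = 0.1971.
(b) Free chlorine required for 2.28 ppm HOCl: 2.28 / 0.1971 = 11.57 ppm.
(b) FC to add: 11.57 − 0.1 = 11.47 mg/L as Cl₂.
(b) Cl₂ equivalent: 11.47 mg/L × 557,000 L = 6388 g.
(b) Product at 14.5% available Cl: 6388 / 0.145 = 44,050 g.
(b) Volume: 44,050 g ÷ 1.12 g/mL = 39,330 mL.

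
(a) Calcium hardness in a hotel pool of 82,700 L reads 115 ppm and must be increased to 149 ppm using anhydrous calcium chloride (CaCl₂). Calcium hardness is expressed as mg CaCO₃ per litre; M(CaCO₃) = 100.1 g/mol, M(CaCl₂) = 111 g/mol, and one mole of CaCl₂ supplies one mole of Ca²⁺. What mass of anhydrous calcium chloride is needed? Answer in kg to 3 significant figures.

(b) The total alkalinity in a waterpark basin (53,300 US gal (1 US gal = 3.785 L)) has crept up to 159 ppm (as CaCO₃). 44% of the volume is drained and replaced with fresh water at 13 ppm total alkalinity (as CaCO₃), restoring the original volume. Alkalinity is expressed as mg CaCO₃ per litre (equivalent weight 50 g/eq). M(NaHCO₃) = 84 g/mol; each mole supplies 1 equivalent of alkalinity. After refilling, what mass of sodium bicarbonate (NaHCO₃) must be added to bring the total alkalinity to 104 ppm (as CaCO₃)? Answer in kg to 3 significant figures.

(a) Hardness to add: (149 − 115) = 34 mg/L as CaCO₃ × 82,700 L = 2812 g as CaCO₃.
(a) Moles of Ca²⁺ (1 mol Ca²⁺ ≡ 1 mol CaCO₃): 2812 / 100.1 g/mol = 28.09 mol.
(a) Mass of CaCl₂: 28.09 × 111 = 3118 g.

(b) Volume: 53,300 US gal × 3.785 L/gal = 201,740 L.
(b) After draining 44% and refilling: 159 × 0.56 + 13 × 0.44 = 94.76 ppm.
(b) Deficit to target: 104 − 94.76 = 9.24 mg/L.
(b) As CaCO₃: 9.24 mg/L × 201,740 L = 1864 g; ÷ 50 g/eq ÷ 1 = 37.28 mol NaHCO₃.
(b) Mass: 37.28 × 84 = 3132 g.

(a) 3.12 kg; (b) 3.13 kg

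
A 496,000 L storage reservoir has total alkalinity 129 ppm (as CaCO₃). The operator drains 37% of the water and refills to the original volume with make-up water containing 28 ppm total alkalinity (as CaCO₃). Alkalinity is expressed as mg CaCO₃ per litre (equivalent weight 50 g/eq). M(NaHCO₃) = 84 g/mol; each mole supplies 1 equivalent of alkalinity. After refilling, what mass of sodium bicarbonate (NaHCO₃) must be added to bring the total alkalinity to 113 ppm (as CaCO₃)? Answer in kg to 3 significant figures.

17.8 kg

After draining 37% and refilling: 129 × 0.63 + 28 × 0.37 = 91.63 ppm.
Deficit to target: 113 − 91.63 = 21.37 mg/L.
As CaCO₃: 21.37 mg/L × 496,000 L = 10,600 g; ÷ 50 g/eq ÷ 1 = 212 mol NaHCO₃.
Mass: 212 × 84 = 17,810 g.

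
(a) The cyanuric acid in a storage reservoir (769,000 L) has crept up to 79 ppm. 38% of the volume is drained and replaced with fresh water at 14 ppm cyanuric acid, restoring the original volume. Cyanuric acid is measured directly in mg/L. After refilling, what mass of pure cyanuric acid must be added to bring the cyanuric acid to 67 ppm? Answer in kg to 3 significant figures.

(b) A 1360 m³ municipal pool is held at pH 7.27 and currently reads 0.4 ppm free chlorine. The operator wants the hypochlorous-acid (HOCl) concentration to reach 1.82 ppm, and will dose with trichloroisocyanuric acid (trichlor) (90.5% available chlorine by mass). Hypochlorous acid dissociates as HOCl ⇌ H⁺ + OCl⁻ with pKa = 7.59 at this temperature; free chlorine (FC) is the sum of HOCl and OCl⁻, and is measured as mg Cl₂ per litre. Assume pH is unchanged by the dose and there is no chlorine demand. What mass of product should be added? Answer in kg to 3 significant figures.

(a) After draining 38% and refilling: 79 × 0.62 + 14 × 0.38 = 54.3 ppm.
(a) Deficit to target: 67 − 54.3 = 12.7 mg/L.
(a) Mass: 12.7 mg/L × 769,000 L = 9766 g cyanuric acid.

(b) Volume: 1360 m³ = 1,360,000 L.
(b) [OCl⁻]/[HOCl] = 10^(pH − pKa) = 10^(7.27 − 7.59) = 0.4786; fraction as HOCl = 1/(1 + 0.4786) = 0.6763.
(b) Free chlorine required for 1.82 ppm HOCl: 1.82 / 0.6763 = 2.691 ppm.
(b) FC to add: 2.691 − 0.4 = 2.291 mg/L as Cl₂.
(b) Cl₂ equivalent: 2.291 mg/L × 1,360,000 L = 3116 g.
(b) Product at 90.5% available Cl: 3116 / 0.905 = 3443 g.

(a) 9.77 kg; (b) 3.44 kg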